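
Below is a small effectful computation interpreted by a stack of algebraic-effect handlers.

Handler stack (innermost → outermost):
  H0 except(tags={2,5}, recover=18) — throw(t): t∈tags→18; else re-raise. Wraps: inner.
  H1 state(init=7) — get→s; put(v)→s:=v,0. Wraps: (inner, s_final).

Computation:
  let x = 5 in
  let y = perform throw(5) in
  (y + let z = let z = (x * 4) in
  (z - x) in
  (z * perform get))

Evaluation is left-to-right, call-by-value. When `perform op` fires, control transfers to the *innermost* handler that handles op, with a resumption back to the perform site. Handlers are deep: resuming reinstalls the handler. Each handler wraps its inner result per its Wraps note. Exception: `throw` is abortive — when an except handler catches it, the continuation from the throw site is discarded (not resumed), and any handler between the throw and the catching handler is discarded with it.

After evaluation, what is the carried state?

Evaluation trace:
throw(5) @ H0 caught ⇒ 18
H1 returns (18, 7)
= (18, 7)

Answer: 7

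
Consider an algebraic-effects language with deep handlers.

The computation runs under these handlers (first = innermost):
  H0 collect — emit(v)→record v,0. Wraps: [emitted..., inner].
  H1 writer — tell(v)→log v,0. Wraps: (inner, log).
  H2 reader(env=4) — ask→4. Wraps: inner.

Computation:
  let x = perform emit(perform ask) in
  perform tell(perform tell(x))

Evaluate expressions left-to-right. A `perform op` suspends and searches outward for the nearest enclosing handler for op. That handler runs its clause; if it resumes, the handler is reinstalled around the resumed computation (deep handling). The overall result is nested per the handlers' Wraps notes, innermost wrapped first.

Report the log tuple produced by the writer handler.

Working:
ask @ H2 ⇒ 4
emit(4) @ H0 ⇒ out+=4
tell(0) @ H1 ⇒ log+=0
tell(0) @ H1 ⇒ log+=0
H0 returns [4, 0]
H1 returns ([4, 0], (0, 0))
H2 returns ([4, 0], (0, 0))
= ([4, 0], (0, 0))

Answer: (0, 0)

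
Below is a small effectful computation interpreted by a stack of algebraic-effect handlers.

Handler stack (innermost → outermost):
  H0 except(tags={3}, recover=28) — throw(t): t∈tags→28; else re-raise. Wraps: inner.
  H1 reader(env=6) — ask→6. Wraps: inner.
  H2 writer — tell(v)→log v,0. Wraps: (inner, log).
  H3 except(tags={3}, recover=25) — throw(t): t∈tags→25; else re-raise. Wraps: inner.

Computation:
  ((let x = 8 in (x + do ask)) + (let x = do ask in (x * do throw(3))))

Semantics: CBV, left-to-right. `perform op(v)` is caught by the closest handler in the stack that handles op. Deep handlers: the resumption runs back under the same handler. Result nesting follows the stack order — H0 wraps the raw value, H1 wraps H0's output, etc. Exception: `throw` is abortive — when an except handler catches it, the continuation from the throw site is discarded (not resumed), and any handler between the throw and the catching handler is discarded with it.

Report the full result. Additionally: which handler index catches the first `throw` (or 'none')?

Answer: (28, ()) ; first throw caught by: H0

Evaluation trace:
ask @ H1 ⇒ 6
ask @ H1 ⇒ 6
throw(3) @ H0 caught ⇒ 28
H1 returns 28
H2 returns (28, ())
H3 returns (28, ())
= (28, ())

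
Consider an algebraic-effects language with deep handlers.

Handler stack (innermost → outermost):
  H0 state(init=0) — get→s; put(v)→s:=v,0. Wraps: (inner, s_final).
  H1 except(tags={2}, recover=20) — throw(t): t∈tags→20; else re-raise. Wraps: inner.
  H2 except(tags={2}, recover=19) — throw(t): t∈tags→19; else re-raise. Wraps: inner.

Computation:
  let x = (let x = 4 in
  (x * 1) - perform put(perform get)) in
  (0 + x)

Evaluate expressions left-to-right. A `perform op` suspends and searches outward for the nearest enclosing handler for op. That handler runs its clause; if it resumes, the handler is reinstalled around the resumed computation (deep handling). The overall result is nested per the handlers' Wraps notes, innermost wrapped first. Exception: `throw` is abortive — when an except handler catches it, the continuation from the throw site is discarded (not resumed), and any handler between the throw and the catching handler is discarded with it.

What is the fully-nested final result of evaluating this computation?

Answer: (4, 0)

Evaluation trace:
get @ H0 ⇒ 0
put(0) @ H0 ⇒ s:=0
H0 returns (4, 0)
H1 returns (4, 0)
H2 returns (4, 0)
= (4, 0)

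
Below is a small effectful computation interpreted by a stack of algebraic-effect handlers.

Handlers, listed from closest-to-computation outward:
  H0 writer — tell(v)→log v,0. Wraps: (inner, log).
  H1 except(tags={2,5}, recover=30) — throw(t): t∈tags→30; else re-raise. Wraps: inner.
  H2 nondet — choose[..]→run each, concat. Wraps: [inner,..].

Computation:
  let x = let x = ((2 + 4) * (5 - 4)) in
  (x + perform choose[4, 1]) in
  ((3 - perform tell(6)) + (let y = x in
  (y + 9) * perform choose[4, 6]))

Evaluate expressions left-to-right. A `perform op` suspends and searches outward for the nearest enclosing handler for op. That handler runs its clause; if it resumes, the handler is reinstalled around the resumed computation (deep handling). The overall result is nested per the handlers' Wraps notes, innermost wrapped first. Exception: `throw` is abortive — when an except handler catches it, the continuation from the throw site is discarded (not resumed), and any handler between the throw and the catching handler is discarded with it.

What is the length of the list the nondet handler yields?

Answer: 4

Step-by-step:
choose[4, 1] @ H2
  branch[0] choose=4:
    tell(6) @ H0 ⇒ log+=6
    choose[4, 6] @ H2
      branch[0] choose=4:
        H0 returns (79, (6))
        H1 returns (79, (6))
        H2 returns [(79, (6))]
      branch[1] choose=6:
        H0 returns (117, (6))
        H1 returns (117, (6))
        H2 returns [(117, (6))]
  branch[1] choose=1:
    tell(6) @ H0 ⇒ log+=6
    choose[4, 6] @ H2
      branch[0] choose=4:
        H0 returns (67, (6))
        H1 returns (67, (6))
        H2 returns [(67, (6))]
      branch[1] choose=6:
        H0 returns (99, (6))
        H1 returns (99, (6))
        H2 returns [(99, (6))]
= [(79, (6)), (117, (6)), (67, (6)), (99, (6))]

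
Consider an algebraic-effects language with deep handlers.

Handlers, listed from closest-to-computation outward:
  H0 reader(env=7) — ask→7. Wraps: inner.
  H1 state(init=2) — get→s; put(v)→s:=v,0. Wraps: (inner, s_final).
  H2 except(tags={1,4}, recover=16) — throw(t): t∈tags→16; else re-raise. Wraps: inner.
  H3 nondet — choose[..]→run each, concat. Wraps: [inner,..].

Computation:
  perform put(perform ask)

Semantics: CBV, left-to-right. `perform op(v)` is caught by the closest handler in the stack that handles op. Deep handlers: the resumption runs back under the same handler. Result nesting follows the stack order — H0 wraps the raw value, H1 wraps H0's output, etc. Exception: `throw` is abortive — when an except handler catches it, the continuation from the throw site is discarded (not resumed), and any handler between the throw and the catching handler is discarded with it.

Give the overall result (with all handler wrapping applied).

Answer: [(0, 7)]

Evaluation trace:
ask @ H0 ⇒ 7
put(7) @ H1 ⇒ s:=7
H0 returns 0
H1 returns (0, 7)
H2 returns (0, 7)
H3 returns [(0, 7)]
= [(0, 7)]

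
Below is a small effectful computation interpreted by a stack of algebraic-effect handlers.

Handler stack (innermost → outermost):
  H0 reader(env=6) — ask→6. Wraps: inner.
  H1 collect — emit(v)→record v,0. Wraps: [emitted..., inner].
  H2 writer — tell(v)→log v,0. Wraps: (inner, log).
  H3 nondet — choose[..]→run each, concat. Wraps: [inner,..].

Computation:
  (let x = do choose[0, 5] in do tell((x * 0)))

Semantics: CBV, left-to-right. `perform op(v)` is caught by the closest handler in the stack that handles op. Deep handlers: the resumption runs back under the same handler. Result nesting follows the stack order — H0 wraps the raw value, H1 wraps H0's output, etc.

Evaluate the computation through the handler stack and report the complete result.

Working:
choose[0, 5] @ H3
  branch[0] choose=0:
    tell(0) @ H2 ⇒ log+=0
    H0 returns 0
    H1 returns [0]
    H2 returns ([0], (0))
    H3 returns [([0], (0))]
  branch[1] choose=5:
    tell(0) @ H2 ⇒ log+=0
    H0 returns 0
    H1 returns [0]
    H2 returns ([0], (0))
    H3 returns [([0], (0))]
= [([0], (0)), ([0], (0))]

Answer: [([0], (0)), ([0], (0))]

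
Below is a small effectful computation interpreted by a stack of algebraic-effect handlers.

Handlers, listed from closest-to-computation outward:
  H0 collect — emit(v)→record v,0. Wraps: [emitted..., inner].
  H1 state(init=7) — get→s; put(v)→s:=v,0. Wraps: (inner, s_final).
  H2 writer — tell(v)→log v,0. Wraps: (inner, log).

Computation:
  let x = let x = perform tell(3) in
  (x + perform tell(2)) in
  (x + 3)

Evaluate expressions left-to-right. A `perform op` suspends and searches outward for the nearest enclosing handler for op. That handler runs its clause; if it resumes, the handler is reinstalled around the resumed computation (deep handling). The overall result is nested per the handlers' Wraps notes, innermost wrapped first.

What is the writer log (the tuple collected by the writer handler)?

Answer: (3, 2)

Step-by-step:
tell(3) @ H2 ⇒ log+=3
tell(2) @ H2 ⇒ log+=2
H0 returns [3]
H1 returns ([3], 7)
H2 returns (([3], 7), (3, 2))
= (([3], 7), (3, 2))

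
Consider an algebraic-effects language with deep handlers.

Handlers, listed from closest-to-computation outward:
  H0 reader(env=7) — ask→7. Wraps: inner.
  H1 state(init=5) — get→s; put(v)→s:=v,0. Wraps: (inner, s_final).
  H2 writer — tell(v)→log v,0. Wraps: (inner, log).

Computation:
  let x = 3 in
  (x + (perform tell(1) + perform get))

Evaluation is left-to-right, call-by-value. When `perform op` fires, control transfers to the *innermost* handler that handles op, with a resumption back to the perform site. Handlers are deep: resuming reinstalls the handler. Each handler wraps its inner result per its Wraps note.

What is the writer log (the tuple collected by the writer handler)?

Step-by-step:
tell(1) @ H2 ⇒ log+=1
get @ H1 ⇒ 5
H0 returns 8
H1 returns (8, 5)
H2 returns ((8, 5), (1))
= ((8, 5), (1))

Answer: (1)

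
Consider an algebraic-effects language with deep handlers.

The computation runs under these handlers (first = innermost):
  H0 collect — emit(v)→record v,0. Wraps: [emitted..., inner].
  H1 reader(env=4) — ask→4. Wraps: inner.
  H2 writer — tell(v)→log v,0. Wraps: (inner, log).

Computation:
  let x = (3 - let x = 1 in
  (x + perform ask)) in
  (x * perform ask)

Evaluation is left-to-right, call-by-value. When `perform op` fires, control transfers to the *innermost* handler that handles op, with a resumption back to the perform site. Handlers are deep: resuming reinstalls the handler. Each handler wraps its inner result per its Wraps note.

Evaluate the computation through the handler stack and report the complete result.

Evaluation trace:
ask @ H1 ⇒ 4
ask @ H1 ⇒ 4
H0 returns [-8]
H1 returns [-8]
H2 returns ([-8], ())
= ([-8], ())

Answer: ([-8], ())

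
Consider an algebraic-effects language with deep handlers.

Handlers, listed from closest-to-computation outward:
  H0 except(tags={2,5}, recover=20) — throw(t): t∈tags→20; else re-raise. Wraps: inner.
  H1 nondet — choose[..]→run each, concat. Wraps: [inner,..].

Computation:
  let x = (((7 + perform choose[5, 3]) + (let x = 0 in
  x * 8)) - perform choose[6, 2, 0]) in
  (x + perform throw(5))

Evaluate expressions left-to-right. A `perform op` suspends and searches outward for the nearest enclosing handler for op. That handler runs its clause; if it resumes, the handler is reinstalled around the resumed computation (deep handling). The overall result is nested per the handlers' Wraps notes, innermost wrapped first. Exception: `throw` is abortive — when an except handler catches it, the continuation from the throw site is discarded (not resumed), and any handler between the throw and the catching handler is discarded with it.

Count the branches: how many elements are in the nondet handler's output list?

Answer: 6

Working:
choose[5, 3] @ H1
  branch[0] choose=5:
    choose[6, 2, 0] @ H1
      branch[0] choose=6:
        throw(5) @ H0 caught ⇒ 20
        H1 returns [20]
      branch[1] choose=2:
        throw(5) @ H0 caught ⇒ 20
        H1 returns [20]
      branch[2] choose=0:
        throw(5) @ H0 caught ⇒ 20
        H1 returns [20]
  branch[1] choose=3:
    choose[6, 2, 0] @ H1
      branch[0] choose=6:
        throw(5) @ H0 caught ⇒ 20
        H1 returns [20]
      branch[1] choose=2:
        throw(5) @ H0 caught ⇒ 20
        H1 returns [20]
      branch[2] choose=0:
        throw(5) @ H0 caught ⇒ 20
        H1 returns [20]
= [20, 20, 20, 20, 20, 20]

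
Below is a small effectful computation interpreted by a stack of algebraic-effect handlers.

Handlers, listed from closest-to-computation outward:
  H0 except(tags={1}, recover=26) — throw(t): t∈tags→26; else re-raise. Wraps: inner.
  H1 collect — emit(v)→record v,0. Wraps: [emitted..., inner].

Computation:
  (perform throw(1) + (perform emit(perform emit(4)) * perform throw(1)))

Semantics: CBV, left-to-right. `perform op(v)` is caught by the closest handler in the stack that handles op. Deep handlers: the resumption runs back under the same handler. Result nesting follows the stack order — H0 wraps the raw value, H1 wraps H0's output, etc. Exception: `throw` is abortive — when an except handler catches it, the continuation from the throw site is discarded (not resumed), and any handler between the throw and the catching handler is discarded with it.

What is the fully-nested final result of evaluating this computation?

Working:
throw(1) @ H0 caught ⇒ 26
H1 returns [26]
= [26]

Answer: [26]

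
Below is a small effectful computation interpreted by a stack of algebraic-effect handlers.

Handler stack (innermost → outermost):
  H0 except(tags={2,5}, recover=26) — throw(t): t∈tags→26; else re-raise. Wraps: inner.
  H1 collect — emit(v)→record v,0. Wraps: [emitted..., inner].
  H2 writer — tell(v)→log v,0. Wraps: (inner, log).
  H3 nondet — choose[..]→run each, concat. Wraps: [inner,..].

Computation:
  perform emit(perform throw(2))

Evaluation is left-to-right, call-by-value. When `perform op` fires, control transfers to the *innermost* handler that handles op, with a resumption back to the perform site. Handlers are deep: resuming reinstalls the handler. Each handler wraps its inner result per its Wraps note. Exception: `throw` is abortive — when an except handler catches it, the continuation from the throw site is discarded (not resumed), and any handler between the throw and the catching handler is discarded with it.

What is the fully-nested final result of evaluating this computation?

Answer: [([26], ())]

Working:
throw(2) @ H0 caught ⇒ 26
H1 returns [26]
H2 returns ([26], ())
H3 returns [([26], ())]
= [([26], ())]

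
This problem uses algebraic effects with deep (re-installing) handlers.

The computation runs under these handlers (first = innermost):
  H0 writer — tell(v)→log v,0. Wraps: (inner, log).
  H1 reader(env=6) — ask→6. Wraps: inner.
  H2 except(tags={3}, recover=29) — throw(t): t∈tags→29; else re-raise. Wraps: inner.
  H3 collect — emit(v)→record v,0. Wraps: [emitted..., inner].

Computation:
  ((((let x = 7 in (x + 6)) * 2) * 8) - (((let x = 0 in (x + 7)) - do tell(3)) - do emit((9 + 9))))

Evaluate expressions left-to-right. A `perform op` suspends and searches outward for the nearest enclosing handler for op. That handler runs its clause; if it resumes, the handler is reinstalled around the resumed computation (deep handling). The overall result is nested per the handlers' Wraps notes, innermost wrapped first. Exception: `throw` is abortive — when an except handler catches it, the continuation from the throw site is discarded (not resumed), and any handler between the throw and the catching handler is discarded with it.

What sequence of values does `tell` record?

Answer: (3)

Evaluation trace:
tell(3) @ H0 ⇒ log+=3
emit(18) @ H3 ⇒ out+=18
H0 returns (201, (3))
H1 returns (201, (3))
H2 returns (201, (3))
H3 returns [18, (201, (3))]
= [18, (201, (3))]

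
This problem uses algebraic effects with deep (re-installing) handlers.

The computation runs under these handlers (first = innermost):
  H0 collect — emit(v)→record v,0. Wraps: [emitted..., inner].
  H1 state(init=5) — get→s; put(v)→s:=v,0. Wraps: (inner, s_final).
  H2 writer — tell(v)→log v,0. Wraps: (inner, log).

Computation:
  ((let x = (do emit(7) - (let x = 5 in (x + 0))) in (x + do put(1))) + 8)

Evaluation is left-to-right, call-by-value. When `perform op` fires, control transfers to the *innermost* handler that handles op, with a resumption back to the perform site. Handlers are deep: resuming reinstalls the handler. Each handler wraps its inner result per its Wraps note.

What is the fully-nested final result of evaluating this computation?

Answer: (([7, 3], 1), ())

Evaluation trace:
emit(7) @ H0 ⇒ out+=7
put(1) @ H1 ⇒ s:=1
H0 returns [7, 3]
H1 returns ([7, 3], 1)
H2 returns (([7, 3], 1), ())
= (([7, 3], 1), ())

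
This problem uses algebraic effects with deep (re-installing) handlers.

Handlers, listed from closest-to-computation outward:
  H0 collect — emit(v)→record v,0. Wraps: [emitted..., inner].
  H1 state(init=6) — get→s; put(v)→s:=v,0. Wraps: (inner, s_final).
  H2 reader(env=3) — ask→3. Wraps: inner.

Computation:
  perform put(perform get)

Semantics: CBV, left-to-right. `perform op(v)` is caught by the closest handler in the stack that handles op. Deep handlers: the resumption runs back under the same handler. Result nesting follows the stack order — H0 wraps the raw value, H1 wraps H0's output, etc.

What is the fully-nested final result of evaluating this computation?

Step-by-step:
get @ H1 ⇒ 6
put(6) @ H1 ⇒ s:=6
H0 returns [0]
H1 returns ([0], 6)
H2 returns ([0], 6)
= ([0], 6)

Answer: ([0], 6)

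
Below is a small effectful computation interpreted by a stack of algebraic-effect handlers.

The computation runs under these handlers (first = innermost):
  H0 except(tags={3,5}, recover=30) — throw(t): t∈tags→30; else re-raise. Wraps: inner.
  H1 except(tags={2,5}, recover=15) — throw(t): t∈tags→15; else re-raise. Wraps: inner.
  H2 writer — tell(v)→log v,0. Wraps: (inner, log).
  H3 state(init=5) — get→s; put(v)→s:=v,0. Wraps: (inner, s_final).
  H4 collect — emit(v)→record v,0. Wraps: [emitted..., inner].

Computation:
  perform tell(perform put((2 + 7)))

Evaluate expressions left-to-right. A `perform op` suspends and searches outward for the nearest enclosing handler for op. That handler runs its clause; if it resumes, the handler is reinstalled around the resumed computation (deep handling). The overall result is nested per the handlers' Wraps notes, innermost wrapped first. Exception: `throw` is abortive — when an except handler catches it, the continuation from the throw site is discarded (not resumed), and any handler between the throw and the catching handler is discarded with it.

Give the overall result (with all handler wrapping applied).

Working:
put(9) @ H3 ⇒ s:=9
tell(0) @ H2 ⇒ log+=0
H0 returns 0
H1 returns 0
H2 returns (0, (0))
H3 returns ((0, (0)), 9)
H4 returns [((0, (0)), 9)]
= [((0, (0)), 9)]

Answer: [((0, (0)), 9)]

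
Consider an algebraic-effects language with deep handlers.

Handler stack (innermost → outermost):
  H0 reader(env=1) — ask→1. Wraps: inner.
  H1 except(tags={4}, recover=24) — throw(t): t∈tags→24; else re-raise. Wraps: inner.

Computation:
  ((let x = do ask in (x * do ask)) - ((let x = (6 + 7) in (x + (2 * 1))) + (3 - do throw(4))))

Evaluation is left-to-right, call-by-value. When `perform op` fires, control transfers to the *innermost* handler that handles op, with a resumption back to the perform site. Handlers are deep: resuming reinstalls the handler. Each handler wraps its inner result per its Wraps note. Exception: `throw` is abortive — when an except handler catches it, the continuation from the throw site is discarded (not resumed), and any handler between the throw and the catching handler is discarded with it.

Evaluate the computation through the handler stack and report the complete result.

Answer: 24

Working:
ask @ H0 ⇒ 1
ask @ H0 ⇒ 1
throw(4) @ H1 caught ⇒ 24
= 24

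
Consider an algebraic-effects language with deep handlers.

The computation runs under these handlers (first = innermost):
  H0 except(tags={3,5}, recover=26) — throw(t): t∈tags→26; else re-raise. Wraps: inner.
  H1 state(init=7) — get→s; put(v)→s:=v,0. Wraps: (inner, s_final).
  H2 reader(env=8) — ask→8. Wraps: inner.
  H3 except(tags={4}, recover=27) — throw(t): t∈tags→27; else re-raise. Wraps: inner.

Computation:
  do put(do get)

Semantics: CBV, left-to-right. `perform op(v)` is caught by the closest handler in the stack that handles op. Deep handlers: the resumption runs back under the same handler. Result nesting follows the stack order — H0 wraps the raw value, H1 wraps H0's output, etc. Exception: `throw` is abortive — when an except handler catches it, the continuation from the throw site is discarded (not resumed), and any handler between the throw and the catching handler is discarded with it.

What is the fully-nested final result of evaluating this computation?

Working:
get @ H1 ⇒ 7
put(7) @ H1 ⇒ s:=7
H0 returns 0
H1 returns (0, 7)
H2 returns (0, 7)
H3 returns (0, 7)
= (0, 7)

Answer: (0, 7)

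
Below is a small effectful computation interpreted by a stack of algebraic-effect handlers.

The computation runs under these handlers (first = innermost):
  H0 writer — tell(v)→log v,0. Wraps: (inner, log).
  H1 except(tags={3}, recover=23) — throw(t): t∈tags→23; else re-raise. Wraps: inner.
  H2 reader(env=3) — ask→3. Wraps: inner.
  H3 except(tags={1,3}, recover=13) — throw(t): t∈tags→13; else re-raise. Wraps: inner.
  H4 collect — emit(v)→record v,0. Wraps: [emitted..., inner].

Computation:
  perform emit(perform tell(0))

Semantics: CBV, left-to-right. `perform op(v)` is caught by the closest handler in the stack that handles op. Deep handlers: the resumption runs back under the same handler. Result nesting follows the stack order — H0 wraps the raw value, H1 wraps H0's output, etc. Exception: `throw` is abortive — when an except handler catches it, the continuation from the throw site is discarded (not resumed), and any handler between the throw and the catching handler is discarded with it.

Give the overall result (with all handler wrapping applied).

Answer: [0, (0, (0))]

Working:
tell(0) @ H0 ⇒ log+=0
emit(0) @ H4 ⇒ out+=0
H0 returns (0, (0))
H1 returns (0, (0))
H2 returns (0, (0))
H3 returns (0, (0))
H4 returns [0, (0, (0))]
= [0, (0, (0))]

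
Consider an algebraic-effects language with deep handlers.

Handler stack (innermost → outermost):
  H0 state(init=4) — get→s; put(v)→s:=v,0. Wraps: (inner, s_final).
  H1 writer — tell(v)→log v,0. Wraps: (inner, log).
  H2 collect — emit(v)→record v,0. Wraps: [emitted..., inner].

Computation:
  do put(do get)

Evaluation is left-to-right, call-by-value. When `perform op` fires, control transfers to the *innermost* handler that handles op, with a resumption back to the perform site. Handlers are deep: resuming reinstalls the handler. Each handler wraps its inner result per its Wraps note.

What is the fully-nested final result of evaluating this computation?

Answer: [((0, 4), ())]

Working:
get @ H0 ⇒ 4
put(4) @ H0 ⇒ s:=4
H0 returns (0, 4)
H1 returns ((0, 4), ())
H2 returns [((0, 4), ())]
= [((0, 4), ())]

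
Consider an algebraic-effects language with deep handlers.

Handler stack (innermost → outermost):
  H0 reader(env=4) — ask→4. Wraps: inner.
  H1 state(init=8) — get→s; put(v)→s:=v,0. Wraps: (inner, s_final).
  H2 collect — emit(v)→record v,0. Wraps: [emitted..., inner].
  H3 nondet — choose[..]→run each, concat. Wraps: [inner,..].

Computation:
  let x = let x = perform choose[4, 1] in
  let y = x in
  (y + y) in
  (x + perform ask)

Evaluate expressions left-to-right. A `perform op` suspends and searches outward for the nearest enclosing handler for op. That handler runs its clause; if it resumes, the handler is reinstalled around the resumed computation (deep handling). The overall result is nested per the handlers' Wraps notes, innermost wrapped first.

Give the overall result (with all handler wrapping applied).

Step-by-step:
choose[4, 1] @ H3
  branch[0] choose=4:
    ask @ H0 ⇒ 4
    H0 returns 12
    H1 returns (12, 8)
    H2 returns [(12, 8)]
    H3 returns [[(12, 8)]]
  branch[1] choose=1:
    ask @ H0 ⇒ 4
    H0 returns 6
    H1 returns (6, 8)
    H2 returns [(6, 8)]
    H3 returns [[(6, 8)]]
= [[(12, 8)], [(6, 8)]]

Answer: [[(12, 8)], [(6, 8)]]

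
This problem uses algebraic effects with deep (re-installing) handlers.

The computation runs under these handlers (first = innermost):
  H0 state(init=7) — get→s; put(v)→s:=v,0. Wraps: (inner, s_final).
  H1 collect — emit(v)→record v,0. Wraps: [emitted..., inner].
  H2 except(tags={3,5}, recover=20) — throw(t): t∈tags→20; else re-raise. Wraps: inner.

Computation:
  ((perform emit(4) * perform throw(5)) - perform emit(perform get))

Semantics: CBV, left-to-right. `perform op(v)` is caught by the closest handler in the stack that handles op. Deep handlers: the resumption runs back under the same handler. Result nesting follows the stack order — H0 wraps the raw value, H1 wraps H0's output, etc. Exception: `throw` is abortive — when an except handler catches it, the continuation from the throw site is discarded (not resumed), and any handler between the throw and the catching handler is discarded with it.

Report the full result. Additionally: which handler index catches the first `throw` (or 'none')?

Evaluation trace:
emit(4) @ H1 ⇒ out+=4
throw(5) @ H2 caught ⇒ 20
= 20

Answer: 20 ; first throw caught by: H2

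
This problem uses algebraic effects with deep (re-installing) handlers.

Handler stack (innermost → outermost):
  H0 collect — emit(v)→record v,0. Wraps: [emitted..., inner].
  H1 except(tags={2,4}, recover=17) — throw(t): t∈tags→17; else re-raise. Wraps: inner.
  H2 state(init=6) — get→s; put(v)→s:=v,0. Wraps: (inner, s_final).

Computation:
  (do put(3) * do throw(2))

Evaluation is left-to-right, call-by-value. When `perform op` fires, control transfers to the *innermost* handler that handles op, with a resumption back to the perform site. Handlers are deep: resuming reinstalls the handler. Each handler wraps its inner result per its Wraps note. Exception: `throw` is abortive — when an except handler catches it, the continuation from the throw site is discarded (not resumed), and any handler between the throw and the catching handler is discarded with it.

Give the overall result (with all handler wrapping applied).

Answer: (17, 3)

Working:
put(3) @ H2 ⇒ s:=3
throw(2) @ H1 caught ⇒ 17
H2 returns (17, 3)
= (17, 3)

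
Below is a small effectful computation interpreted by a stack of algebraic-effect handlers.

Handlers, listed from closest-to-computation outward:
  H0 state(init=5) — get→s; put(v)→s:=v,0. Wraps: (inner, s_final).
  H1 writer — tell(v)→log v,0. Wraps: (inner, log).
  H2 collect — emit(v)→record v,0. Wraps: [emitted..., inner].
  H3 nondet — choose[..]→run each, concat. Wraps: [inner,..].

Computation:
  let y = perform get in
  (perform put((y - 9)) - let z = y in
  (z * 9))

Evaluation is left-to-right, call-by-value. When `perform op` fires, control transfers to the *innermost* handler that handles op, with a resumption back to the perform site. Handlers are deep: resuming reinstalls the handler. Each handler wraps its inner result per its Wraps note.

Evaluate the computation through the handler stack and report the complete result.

Evaluation trace:
get @ H0 ⇒ 5
put(-4) @ H0 ⇒ s:=-4
H0 returns (-45, -4)
H1 returns ((-45, -4), ())
H2 returns [((-45, -4), ())]
H3 returns [[((-45, -4), ())]]
= [[((-45, -4), ())]]

Answer: [[((-45, -4), ())]]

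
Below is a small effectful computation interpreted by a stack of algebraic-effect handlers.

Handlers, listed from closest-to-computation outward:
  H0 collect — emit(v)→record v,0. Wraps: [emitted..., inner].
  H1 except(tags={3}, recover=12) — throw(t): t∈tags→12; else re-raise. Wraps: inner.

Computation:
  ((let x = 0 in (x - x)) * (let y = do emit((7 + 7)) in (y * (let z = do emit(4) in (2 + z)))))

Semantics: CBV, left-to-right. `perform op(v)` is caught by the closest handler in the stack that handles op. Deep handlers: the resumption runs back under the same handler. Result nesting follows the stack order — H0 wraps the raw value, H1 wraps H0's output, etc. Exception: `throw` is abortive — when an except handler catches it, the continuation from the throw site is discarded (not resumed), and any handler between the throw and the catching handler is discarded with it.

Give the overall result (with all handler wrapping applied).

Answer: [14, 4, 0]

Working:
emit(14) @ H0 ⇒ out+=14
emit(4) @ H0 ⇒ out+=4
H0 returns [14, 4, 0]
H1 returns [14, 4, 0]
= [14, 4, 0]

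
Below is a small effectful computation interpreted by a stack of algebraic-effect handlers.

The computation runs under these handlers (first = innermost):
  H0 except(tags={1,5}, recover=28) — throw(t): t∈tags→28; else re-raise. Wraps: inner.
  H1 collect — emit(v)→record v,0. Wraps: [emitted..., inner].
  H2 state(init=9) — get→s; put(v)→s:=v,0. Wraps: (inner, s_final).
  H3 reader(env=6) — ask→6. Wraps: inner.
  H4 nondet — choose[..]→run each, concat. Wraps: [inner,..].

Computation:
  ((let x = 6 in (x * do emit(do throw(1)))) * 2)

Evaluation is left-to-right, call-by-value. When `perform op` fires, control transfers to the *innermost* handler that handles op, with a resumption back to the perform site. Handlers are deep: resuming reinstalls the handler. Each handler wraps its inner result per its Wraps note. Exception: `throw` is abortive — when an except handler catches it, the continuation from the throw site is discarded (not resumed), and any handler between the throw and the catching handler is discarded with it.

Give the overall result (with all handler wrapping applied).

Answer: [([28], 9)]

Step-by-step:
throw(1) @ H0 caught ⇒ 28
H1 returns [28]
H2 returns ([28], 9)
H3 returns ([28], 9)
H4 returns [([28], 9)]
= [([28], 9)]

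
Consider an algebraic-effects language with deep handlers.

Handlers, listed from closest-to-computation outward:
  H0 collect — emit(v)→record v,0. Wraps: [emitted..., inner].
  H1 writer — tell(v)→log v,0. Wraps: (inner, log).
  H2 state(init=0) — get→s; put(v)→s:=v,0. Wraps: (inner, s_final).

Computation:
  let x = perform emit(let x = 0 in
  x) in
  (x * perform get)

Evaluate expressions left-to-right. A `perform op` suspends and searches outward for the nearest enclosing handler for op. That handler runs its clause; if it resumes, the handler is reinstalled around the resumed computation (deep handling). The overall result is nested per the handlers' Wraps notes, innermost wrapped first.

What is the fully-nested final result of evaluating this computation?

Answer: (([0, 0], ()), 0)

Evaluation trace:
emit(0) @ H0 ⇒ out+=0
get @ H2 ⇒ 0
H0 returns [0, 0]
H1 returns ([0, 0], ())
H2 returns (([0, 0], ()), 0)
= (([0, 0], ()), 0)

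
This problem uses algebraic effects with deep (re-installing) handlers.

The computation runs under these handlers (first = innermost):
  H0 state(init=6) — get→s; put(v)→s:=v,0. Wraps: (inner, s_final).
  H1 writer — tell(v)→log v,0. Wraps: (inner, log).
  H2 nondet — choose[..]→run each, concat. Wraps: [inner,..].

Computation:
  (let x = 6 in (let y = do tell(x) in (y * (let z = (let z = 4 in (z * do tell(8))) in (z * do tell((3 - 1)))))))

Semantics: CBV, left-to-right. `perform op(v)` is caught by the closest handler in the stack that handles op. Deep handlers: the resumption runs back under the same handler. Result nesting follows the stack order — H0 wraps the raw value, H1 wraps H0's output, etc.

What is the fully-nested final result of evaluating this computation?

Step-by-step:
tell(6) @ H1 ⇒ log+=6
tell(8) @ H1 ⇒ log+=8
tell(2) @ H1 ⇒ log+=2
H0 returns (0, 6)
H1 returns ((0, 6), (6, 8, 2))
H2 returns [((0, 6), (6, 8, 2))]
= [((0, 6), (6, 8, 2))]

Answer: [((0, 6), (6, 8, 2))]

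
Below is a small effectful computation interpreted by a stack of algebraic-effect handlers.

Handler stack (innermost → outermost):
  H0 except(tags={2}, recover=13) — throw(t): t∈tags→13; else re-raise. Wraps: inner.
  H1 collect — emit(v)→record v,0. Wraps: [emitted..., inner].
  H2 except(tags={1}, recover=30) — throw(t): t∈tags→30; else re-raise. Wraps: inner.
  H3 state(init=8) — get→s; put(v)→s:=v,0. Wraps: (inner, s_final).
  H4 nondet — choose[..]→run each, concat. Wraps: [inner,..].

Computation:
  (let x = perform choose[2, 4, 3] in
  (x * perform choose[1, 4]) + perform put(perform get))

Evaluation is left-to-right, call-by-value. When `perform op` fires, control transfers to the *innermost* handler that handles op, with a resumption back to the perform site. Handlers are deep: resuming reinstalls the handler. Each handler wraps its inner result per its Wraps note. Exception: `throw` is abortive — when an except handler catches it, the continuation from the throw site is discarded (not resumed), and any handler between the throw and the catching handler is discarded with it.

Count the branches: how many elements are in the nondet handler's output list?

Step-by-step:
choose[2, 4, 3] @ H4
  branch[0] choose=2:
    choose[1, 4] @ H4
      branch[0] choose=1:
        get @ H3 ⇒ 8
        put(8) @ H3 ⇒ s:=8
        H0 returns 2
        H1 returns [2]
        H2 returns [2]
        H3 returns ([2], 8)
        H4 returns [([2], 8)]
      branch[1] choose=4:
        get @ H3 ⇒ 8
        put(8) @ H3 ⇒ s:=8
        H0 returns 8
        H1 returns [8]
        H2 returns [8]
        H3 returns ([8], 8)
        H4 returns [([8], 8)]
  branch[1] choose=4:
    choose[1, 4] @ H4
      branch[0] choose=1:
        get @ H3 ⇒ 8
        put(8) @ H3 ⇒ s:=8
        H0 returns 4
        H1 returns [4]
        H2 returns [4]
        H3 returns ([4], 8)
        H4 returns [([4], 8)]
      branch[1] choose=4:
        get @ H3 ⇒ 8
        put(8) @ H3 ⇒ s:=8
        H0 returns 16
        H1 returns [16]
        H2 returns [16]
        H3 returns ([16], 8)
        H4 returns [([16], 8)]
  branch[2] choose=3:
    choose[1, 4] @ H4
      branch[0] choose=1:
        get @ H3 ⇒ 8
        put(8) @ H3 ⇒ s:=8
        H0 returns 3
        H1 returns [3]
        H2 returns [3]
        H3 returns ([3], 8)
        H4 returns [([3], 8)]
      branch[1] choose=4:
        get @ H3 ⇒ 8
        put(8) @ H3 ⇒ s:=8
        H0 returns 12
        H1 returns [12]
        H2 returns [12]
        H3 returns ([12], 8)
        H4 returns [([12], 8)]
= [([2], 8), ([8], 8), ([4], 8), ([16], 8), ([3], 8), ([12], 8)]

Answer: 6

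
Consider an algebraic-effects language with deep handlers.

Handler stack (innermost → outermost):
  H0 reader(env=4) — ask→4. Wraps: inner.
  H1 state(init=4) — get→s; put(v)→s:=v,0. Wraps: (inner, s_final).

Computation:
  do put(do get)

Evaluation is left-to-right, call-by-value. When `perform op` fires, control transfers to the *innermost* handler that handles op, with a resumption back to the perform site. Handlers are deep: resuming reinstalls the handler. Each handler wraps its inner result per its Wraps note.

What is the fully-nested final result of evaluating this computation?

Step-by-step:
get @ H1 ⇒ 4
put(4) @ H1 ⇒ s:=4
H0 returns 0
H1 returns (0, 4)
= (0, 4)

Answer: (0, 4)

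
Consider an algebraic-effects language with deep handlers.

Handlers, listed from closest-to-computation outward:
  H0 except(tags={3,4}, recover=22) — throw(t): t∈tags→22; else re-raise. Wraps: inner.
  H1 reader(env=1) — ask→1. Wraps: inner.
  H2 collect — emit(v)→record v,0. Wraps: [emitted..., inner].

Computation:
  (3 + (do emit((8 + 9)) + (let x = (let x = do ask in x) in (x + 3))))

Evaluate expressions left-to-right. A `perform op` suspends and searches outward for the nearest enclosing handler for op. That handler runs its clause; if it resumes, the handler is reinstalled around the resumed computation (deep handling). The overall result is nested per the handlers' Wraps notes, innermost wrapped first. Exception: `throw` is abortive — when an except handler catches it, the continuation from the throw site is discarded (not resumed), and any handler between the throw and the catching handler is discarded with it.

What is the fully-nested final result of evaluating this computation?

Step-by-step:
emit(17) @ H2 ⇒ out+=17
ask @ H1 ⇒ 1
H0 returns 7
H1 returns 7
H2 returns [17, 7]
= [17, 7]

Answer: [17, 7]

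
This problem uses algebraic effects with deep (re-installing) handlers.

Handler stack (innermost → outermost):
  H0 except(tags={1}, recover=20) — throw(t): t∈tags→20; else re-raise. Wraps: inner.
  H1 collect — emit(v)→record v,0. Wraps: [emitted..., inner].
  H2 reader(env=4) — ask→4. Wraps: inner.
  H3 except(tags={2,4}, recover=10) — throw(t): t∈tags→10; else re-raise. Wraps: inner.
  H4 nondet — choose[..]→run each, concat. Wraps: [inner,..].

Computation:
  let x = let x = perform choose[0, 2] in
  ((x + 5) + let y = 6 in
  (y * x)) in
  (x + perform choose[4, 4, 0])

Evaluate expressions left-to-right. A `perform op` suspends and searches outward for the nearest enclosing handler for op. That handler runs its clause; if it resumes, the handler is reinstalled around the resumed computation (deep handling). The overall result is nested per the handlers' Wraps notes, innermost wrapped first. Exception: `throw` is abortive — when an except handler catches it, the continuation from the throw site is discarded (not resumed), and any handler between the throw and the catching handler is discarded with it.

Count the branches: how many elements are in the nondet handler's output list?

Answer: 6

Working:
choose[0, 2] @ H4
  branch[0] choose=0:
    choose[4, 4, 0] @ H4
      branch[0] choose=4:
        H0 returns 9
        H1 returns [9]
        H2 returns [9]
        H3 returns [9]
        H4 returns [[9]]
      branch[1] choose=4:
        H0 returns 9
        H1 returns [9]
        H2 returns [9]
        H3 returns [9]
        H4 returns [[9]]
      branch[2] choose=0:
        H0 returns 5
        H1 returns [5]
        H2 returns [5]
        H3 returns [5]
        H4 returns [[5]]
  branch[1] choose=2:
    choose[4, 4, 0] @ H4
      branch[0] choose=4:
        H0 returns 23
        H1 returns [23]
        H2 returns [23]
        H3 returns [23]
        H4 returns [[23]]
      branch[1] choose=4:
        H0 returns 23
        H1 returns [23]
        H2 returns [23]
        H3 returns [23]
        H4 returns [[23]]
      branch[2] choose=0:
        H0 returns 19
        H1 returns [19]
        H2 returns [19]
        H3 returns [19]
        H4 returns [[19]]
= [[9], [9], [5], [23], [23], [19]]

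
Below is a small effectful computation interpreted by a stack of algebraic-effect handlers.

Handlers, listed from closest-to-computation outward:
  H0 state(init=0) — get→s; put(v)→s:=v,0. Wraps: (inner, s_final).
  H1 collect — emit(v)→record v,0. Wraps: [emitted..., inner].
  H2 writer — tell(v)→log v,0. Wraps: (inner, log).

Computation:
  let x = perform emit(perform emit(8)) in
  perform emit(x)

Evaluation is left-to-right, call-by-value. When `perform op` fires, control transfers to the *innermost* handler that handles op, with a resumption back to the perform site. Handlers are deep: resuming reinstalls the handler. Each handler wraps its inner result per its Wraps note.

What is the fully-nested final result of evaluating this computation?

Working:
emit(8) @ H1 ⇒ out+=8
emit(0) @ H1 ⇒ out+=0
emit(0) @ H1 ⇒ out+=0
H0 returns (0, 0)
H1 returns [8, 0, 0, (0, 0)]
H2 returns ([8, 0, 0, (0, 0)], ())
= ([8, 0, 0, (0, 0)], ())

Answer: ([8, 0, 0, (0, 0)], ())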